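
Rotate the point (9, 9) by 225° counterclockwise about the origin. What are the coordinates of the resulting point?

Rotation matrix for 225°: [[cos 225°, -sin 225°], [sin 225°, cos 225°]] ≈ [[-0.707107, 0.707107], [-0.707107, -0.707107]]
[[-0.707107, 0.707107], [-0.707107, -0.707107]] × [9, 9]ᵀ ≈ [0, -12.7279]ᵀ
Result: (0, -12.7279)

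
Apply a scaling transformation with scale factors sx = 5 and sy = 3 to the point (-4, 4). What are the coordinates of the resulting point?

Scaling matrix:
[[5, 0], [0, 3]]
Result: (-4 × 5, 4 × 3) = (-20, 12)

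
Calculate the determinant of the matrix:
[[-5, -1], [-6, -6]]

For a 2×2 matrix [[a, b], [c, d]], det = ad - bc
det = (-5)(-6) - (-1)(-6) = 30 - 6 = 24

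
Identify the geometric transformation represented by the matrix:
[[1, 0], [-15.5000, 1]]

This matrix represents: vertical shear with factor -15.5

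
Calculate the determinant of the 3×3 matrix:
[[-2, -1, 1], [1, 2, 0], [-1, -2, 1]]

Expansion along first row:
det = -2·det([[2,0],[-2,1]]) - -1·det([[1,0],[-1,1]]) + 1·det([[1,2],[-1,-2]])
    = -2·(2·1 - 0·-2) - -1·(1·1 - 0·-1) + 1·(1·-2 - 2·-1)
    = -2·2 - -1·1 + 1·0
    = -4 + 1 + 0 = -3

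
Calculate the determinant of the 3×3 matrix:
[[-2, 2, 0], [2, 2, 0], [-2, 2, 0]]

Expansion along first row:
det = -2·det([[2,0],[2,0]]) - 2·det([[2,0],[-2,0]]) + 0·det([[2,2],[-2,2]])
    = -2·(2·0 - 0·2) - 2·(2·0 - 0·-2) + 0·(2·2 - 2·-2)
    = -2·0 - 2·0 + 0·8
    = 0 + 0 + 0 = 0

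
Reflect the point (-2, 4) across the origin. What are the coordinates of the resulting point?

Reflection across origin: (-2, 4) → (2, -4)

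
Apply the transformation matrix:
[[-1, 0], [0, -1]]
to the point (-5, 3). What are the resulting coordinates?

Matrix multiplication:
[[-1, 0], [0, -1]] × [-5, 3]ᵀ
= [(-1)(-5) + (0)(3), (0)(-5) + (-1)(3)]ᵀ
= [5, -3]ᵀ
Result: (5, -3)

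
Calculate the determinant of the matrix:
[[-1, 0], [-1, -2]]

For a 2×2 matrix [[a, b], [c, d]], det = ad - bc
det = (-1)(-2) - (0)(-1) = 2 - 0 = 2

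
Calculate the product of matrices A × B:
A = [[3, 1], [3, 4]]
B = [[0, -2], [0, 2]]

Matrix multiplication:
C[0][0] = 3×0 + 1×0 = 0
C[0][1] = 3×-2 + 1×2 = -4
C[1][0] = 3×0 + 4×0 = 0
C[1][1] = 3×-2 + 4×2 = 2
Result: [[0, -4], [0, 2]]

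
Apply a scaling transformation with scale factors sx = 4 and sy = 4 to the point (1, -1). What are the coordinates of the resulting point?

Scaling matrix:
[[4, 0], [0, 4]]
Result: (1 × 4, -1 × 4) = (4, -4)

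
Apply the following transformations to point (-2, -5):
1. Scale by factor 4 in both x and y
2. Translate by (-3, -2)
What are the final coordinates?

Step 1: Scale (-2, -5) by 4 → (-8, -20)
Step 2: Translate by (-3, -2) → (-11, -22)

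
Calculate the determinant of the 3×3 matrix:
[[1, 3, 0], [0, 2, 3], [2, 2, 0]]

Expansion along first row:
det = 1·det([[2,3],[2,0]]) - 3·det([[0,3],[2,0]]) + 0·det([[0,2],[2,2]])
    = 1·(2·0 - 3·2) - 3·(0·0 - 3·2) + 0·(0·2 - 2·2)
    = 1·-6 - 3·-6 + 0·-4
    = -6 + 18 + 0 = 12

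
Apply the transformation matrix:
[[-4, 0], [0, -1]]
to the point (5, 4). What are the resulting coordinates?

Matrix multiplication:
[[-4, 0], [0, -1]] × [5, 4]ᵀ
= [(-4)(5) + (0)(4), (0)(5) + (-1)(4)]ᵀ
= [-20, -4]ᵀ
Result: (-20, -4)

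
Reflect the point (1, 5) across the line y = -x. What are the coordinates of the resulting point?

Reflection across line y = -x: (1, 5) → (-5, -1)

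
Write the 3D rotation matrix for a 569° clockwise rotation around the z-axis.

Rotation matrix for clockwise 569° around z-axis:
A clockwise rotation by 569° is a counterclockwise rotation by -569°.
cos(-569°) = -0.8746, sin(-569°) = 0.4848
Result: [[-0.8746, -0.4848, 0], [0.4848, -0.8746, 0], [0, 0, 1]]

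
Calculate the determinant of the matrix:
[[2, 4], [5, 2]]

For a 2×2 matrix [[a, b], [c, d]], det = ad - bc
det = (2)(2) - (4)(5) = 4 - 20 = -16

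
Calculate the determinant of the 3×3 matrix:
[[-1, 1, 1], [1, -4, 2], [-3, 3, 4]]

Expansion along first row:
det = -1·det([[-4,2],[3,4]]) - 1·det([[1,2],[-3,4]]) + 1·det([[1,-4],[-3,3]])
    = -1·(-4·4 - 2·3) - 1·(1·4 - 2·-3) + 1·(1·3 - -4·-3)
    = -1·-22 - 1·10 + 1·-9
    = 22 + -10 + -9 = 3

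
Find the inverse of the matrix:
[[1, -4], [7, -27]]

For [[a,b],[c,d]], inverse = (1/det)·[[d,-b],[-c,a]]
det = (1)(-27) - (-4)(7) = -27 - -28 = 1
Inverse = [[-27, 4], [-7, 1]]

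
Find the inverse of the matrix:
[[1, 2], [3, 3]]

For [[a,b],[c,d]], inverse = (1/det)·[[d,-b],[-c,a]]
det = (1)(3) - (2)(3) = 3 - 6 = -3
Inverse = (1/-3)·[[3, -2], [-3, 1]]
= [[-1, 2/3], [1, -1/3]]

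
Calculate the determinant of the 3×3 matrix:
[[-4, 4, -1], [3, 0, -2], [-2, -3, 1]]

Expansion along first row:
det = -4·det([[0,-2],[-3,1]]) - 4·det([[3,-2],[-2,1]]) + -1·det([[3,0],[-2,-3]])
    = -4·(0·1 - -2·-3) - 4·(3·1 - -2·-2) + -1·(3·-3 - 0·-2)
    = -4·-6 - 4·-1 + -1·-9
    = 24 + 4 + 9 = 37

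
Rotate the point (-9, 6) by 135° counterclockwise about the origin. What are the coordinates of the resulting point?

Rotation matrix for 135°: [[cos 135°, -sin 135°], [sin 135°, cos 135°]] ≈ [[-0.707107, -0.707107], [0.707107, -0.707107]]
[[-0.707107, -0.707107], [0.707107, -0.707107]] × [-9, 6]ᵀ ≈ [2.1213, -10.6066]ᵀ
Result: (2.1213, -10.6066)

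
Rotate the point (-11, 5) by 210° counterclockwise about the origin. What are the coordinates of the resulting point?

Rotation matrix for 210°: [[cos 210°, -sin 210°], [sin 210°, cos 210°]] ≈ [[-0.866025, 0.500000], [-0.500000, -0.866025]]
[[-0.866025, 0.500000], [-0.500000, -0.866025]] × [-11, 5]ᵀ ≈ [12.0263, 1.1699]ᵀ
Result: (12.0263, 1.1699)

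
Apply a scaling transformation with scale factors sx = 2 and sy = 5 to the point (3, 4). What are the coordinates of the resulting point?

Scaling matrix:
[[2, 0], [0, 5]]
Result: (3 × 2, 4 × 5) = (6, 20)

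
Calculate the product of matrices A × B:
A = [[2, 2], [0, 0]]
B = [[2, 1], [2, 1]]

Matrix multiplication:
C[0][0] = 2×2 + 2×2 = 8
C[0][1] = 2×1 + 2×1 = 4
C[1][0] = 0×2 + 0×2 = 0
C[1][1] = 0×1 + 0×1 = 0
Result: [[8, 4], [0, 0]]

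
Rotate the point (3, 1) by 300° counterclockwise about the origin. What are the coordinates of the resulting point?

Rotation matrix for 300°: [[cos 300°, -sin 300°], [sin 300°, cos 300°]] ≈ [[0.500000, 0.866025], [-0.866025, 0.500000]]
[[0.500000, 0.866025], [-0.866025, 0.500000]] × [3, 1]ᵀ ≈ [2.3660, -2.0981]ᵀ
Result: (2.3660, -2.0981)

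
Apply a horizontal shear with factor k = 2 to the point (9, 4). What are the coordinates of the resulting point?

Shear matrix for horizontal shear with factor k = 2:
[[1, 2], [0, 1]]
Result: (9, 4) → (17, 4)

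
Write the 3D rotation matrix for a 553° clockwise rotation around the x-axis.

Rotation matrix for clockwise 553° around x-axis:
A clockwise rotation by 553° is a counterclockwise rotation by -553°.
cos(-553°) = -0.9744, sin(-553°) = 0.2250
Result: [[1, 0, 0], [0, -0.9744, -0.2250], [0, 0.2250, -0.9744]]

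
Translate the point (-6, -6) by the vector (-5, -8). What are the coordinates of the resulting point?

Translation by (-5, -8) (homogeneous matrix [[1, 0, -5], [0, 1, -8], [0, 0, 1]]):
x' = -6 + -5 = -11
y' = -6 + -8 = -14
Result: (-11, -14)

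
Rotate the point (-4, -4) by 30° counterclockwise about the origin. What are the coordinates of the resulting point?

Rotation matrix for 30°: [[cos 30°, -sin 30°], [sin 30°, cos 30°]] ≈ [[0.866025, -0.500000], [0.500000, 0.866025]]
[[0.866025, -0.500000], [0.500000, 0.866025]] × [-4, -4]ᵀ ≈ [-1.4641, -5.4641]ᵀ
Result: (-1.4641, -5.4641)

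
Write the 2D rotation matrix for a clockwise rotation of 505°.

Rotation matrix formula: [[cos θ, -sin θ], [sin θ, cos θ]]
A clockwise rotation by 505° is equivalent to a counterclockwise rotation by -505°.
For θ = -505°:
cos(-505°) = -0.8192
sin(-505°) = -0.5736
Result: [[-0.8192, 0.5736], [-0.5736, -0.8192]]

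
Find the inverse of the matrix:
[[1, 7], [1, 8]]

For [[a,b],[c,d]], inverse = (1/det)·[[d,-b],[-c,a]]
det = (1)(8) - (7)(1) = 8 - 7 = 1
Inverse = [[8, -7], [-1, 1]]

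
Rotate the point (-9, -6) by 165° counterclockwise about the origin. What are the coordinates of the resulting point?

Rotation matrix for 165°: [[cos 165°, -sin 165°], [sin 165°, cos 165°]] ≈ [[-0.965926, -0.258819], [0.258819, -0.965926]]
[[-0.965926, -0.258819], [0.258819, -0.965926]] × [-9, -6]ᵀ ≈ [10.2462, 3.4662]ᵀ
Result: (10.2462, 3.4662)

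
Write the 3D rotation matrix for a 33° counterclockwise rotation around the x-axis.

Rotation matrix for counterclockwise 33° around x-axis:
cos(33°) = 0.8387, sin(33°) = 0.5446
Result: [[1, 0, 0], [0, 0.8387, -0.5446], [0, 0.5446, 0.8387]]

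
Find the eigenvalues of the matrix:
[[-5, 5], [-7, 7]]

Characteristic equation: det(A - λI) = 0
λ² - (trace)λ + (det) = 0
trace = -5 + 7 = 2, det = (-5)(7) - (5)(-7) = 0
λ² - (2)λ + (0) = 0
λ = (2 ± √((2)² - 4·(0))) / 2 = (2 ± √4) / 2
Solving: λ = 0, 2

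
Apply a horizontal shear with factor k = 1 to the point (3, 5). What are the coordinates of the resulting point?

Shear matrix for horizontal shear with factor k = 1:
[[1, 1], [0, 1]]
Result: (3, 5) → (8, 5)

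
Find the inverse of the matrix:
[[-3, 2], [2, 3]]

For [[a,b],[c,d]], inverse = (1/det)·[[d,-b],[-c,a]]
det = (-3)(3) - (2)(2) = -9 - 4 = -13
Inverse = (1/-13)·[[3, -2], [-2, -3]]
= [[-3/13, 2/13], [2/13, 3/13]]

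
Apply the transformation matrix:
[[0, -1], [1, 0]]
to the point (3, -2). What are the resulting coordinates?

Matrix multiplication:
[[0, -1], [1, 0]] × [3, -2]ᵀ
= [(0)(3) + (-1)(-2), (1)(3) + (0)(-2)]ᵀ
= [2, 3]ᵀ
Result: (2, 3)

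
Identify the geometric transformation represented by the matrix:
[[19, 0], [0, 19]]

This matrix represents: uniform scaling by factor 19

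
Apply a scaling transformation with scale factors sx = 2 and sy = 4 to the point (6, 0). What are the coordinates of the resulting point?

Scaling matrix:
[[2, 0], [0, 4]]
Result: (6 × 2, 0 × 4) = (12, 0)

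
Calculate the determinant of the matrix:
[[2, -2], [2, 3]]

For a 2×2 matrix [[a, b], [c, d]], det = ad - bc
det = (2)(3) - (-2)(2) = 6 - -4 = 10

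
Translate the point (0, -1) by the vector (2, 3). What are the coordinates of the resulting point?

Translation by (2, 3) (homogeneous matrix [[1, 0, 2], [0, 1, 3], [0, 0, 1]]):
x' = 0 + 2 = 2
y' = -1 + 3 = 2
Result: (2, 2)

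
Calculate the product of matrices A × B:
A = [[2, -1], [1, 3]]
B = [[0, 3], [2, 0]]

Matrix multiplication:
C[0][0] = 2×0 + -1×2 = -2
C[0][1] = 2×3 + -1×0 = 6
C[1][0] = 1×0 + 3×2 = 6
C[1][1] = 1×3 + 3×0 = 3
Result: [[-2, 6], [6, 3]]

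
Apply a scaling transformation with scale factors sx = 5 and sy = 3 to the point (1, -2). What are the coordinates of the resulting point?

Scaling matrix:
[[5, 0], [0, 3]]
Result: (1 × 5, -2 × 3) = (5, -6)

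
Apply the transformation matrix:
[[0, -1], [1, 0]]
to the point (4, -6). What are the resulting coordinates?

Matrix multiplication:
[[0, -1], [1, 0]] × [4, -6]ᵀ
= [(0)(4) + (-1)(-6), (1)(4) + (0)(-6)]ᵀ
= [6, 4]ᵀ
Result: (6, 4)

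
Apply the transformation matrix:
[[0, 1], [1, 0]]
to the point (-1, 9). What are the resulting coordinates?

Matrix multiplication:
[[0, 1], [1, 0]] × [-1, 9]ᵀ
= [(0)(-1) + (1)(9), (1)(-1) + (0)(9)]ᵀ
= [9, -1]ᵀ
Result: (9, -1)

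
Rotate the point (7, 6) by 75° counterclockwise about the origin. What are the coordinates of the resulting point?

Rotation matrix for 75°: [[cos 75°, -sin 75°], [sin 75°, cos 75°]] ≈ [[0.258819, -0.965926], [0.965926, 0.258819]]
[[0.258819, -0.965926], [0.965926, 0.258819]] × [7, 6]ᵀ ≈ [-3.9838, 8.3144]ᵀ
Result: (-3.9838, 8.3144)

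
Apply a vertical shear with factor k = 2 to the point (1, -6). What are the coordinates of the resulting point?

Shear matrix for vertical shear with factor k = 2:
[[1, 0], [2, 1]]
Result: (1, -6) → (1, -4)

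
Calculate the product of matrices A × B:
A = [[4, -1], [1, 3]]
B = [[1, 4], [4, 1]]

Matrix multiplication:
C[0][0] = 4×1 + -1×4 = 0
C[0][1] = 4×4 + -1×1 = 15
C[1][0] = 1×1 + 3×4 = 13
C[1][1] = 1×4 + 3×1 = 7
Result: [[0, 15], [13, 7]]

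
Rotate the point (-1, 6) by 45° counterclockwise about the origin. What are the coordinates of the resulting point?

Rotation matrix for 45°: [[cos 45°, -sin 45°], [sin 45°, cos 45°]] ≈ [[0.707107, -0.707107], [0.707107, 0.707107]]
[[0.707107, -0.707107], [0.707107, 0.707107]] × [-1, 6]ᵀ ≈ [-4.9497, 3.5355]ᵀ
Result: (-4.9497, 3.5355)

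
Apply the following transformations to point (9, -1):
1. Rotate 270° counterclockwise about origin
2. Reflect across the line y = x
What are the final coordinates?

Step 1: Rotate 270° → (-1, -9)
Step 2: Reflect across line y = x → (-9, -1)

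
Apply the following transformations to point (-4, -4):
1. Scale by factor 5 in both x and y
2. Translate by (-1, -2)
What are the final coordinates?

Step 1: Scale (-4, -4) by 5 → (-20, -20)
Step 2: Translate by (-1, -2) → (-21, -22)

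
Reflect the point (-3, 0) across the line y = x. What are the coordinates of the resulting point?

Reflection across line y = x: (-3, 0) → (0, -3)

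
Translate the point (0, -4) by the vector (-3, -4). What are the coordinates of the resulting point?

Translation by (-3, -4) (homogeneous matrix [[1, 0, -3], [0, 1, -4], [0, 0, 1]]):
x' = 0 + -3 = -3
y' = -4 + -4 = -8
Result: (-3, -8)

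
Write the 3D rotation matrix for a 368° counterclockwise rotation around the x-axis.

Rotation matrix for counterclockwise 368° around x-axis:
cos(368°) = 0.9903, sin(368°) = 0.1392
Result: [[1, 0, 0], [0, 0.9903, -0.1392], [0, 0.1392, 0.9903]]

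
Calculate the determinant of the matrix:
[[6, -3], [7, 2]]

For a 2×2 matrix [[a, b], [c, d]], det = ad - bc
det = (6)(2) - (-3)(7) = 12 - -21 = 33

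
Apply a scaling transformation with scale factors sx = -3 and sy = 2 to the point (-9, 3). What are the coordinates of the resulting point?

Scaling matrix:
[[-3, 0], [0, 2]]
Result: (-9 × -3, 3 × 2) = (27, 6)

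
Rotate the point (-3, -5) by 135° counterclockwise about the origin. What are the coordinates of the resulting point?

Rotation matrix for 135°: [[cos 135°, -sin 135°], [sin 135°, cos 135°]] ≈ [[-0.707107, -0.707107], [0.707107, -0.707107]]
[[-0.707107, -0.707107], [0.707107, -0.707107]] × [-3, -5]ᵀ ≈ [5.6569, 1.4142]ᵀ
Result: (5.6569, 1.4142)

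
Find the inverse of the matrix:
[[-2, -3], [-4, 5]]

For [[a,b],[c,d]], inverse = (1/det)·[[d,-b],[-c,a]]
det = (-2)(5) - (-3)(-4) = -10 - 12 = -22
Inverse = (1/-22)·[[5, 3], [4, -2]]
= [[-5/22, -3/22], [-2/11, 1/11]]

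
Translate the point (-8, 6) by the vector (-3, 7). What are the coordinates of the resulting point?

Translation by (-3, 7) (homogeneous matrix [[1, 0, -3], [0, 1, 7], [0, 0, 1]]):
x' = -8 + -3 = -11
y' = 6 + 7 = 13
Result: (-11, 13)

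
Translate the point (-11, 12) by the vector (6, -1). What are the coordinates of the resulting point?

Translation by (6, -1) (homogeneous matrix [[1, 0, 6], [0, 1, -1], [0, 0, 1]]):
x' = -11 + 6 = -5
y' = 12 + -1 = 11
Result: (-5, 11)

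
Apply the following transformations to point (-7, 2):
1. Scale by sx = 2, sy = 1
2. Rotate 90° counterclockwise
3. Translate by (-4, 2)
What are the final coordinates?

Step 1: Scale → (-14, 2)
Step 2: Rotate 90° → (-2, -14)
Step 3: Translate → (-6, -12)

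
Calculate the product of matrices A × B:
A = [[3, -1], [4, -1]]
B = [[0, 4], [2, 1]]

Matrix multiplication:
C[0][0] = 3×0 + -1×2 = -2
C[0][1] = 3×4 + -1×1 = 11
C[1][0] = 4×0 + -1×2 = -2
C[1][1] = 4×4 + -1×1 = 15
Result: [[-2, 11], [-2, 15]]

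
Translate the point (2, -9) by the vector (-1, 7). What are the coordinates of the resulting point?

Translation by (-1, 7) (homogeneous matrix [[1, 0, -1], [0, 1, 7], [0, 0, 1]]):
x' = 2 + -1 = 1
y' = -9 + 7 = -2
Result: (1, -2)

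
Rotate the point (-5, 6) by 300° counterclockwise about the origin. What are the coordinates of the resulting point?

Rotation matrix for 300°: [[cos 300°, -sin 300°], [sin 300°, cos 300°]] ≈ [[0.500000, 0.866025], [-0.866025, 0.500000]]
[[0.500000, 0.866025], [-0.866025, 0.500000]] × [-5, 6]ᵀ ≈ [2.6962, 7.3301]ᵀ
Result: (2.6962, 7.3301)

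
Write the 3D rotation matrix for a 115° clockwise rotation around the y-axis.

Rotation matrix for clockwise 115° around y-axis:
A clockwise rotation by 115° is a counterclockwise rotation by -115°.
cos(-115°) = -0.4226, sin(-115°) = -0.9063
Result: [[-0.4226, 0, -0.9063], [0, 1, 0], [0.9063, 0, -0.4226]]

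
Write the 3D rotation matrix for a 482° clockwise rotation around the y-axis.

Rotation matrix for clockwise 482° around y-axis:
A clockwise rotation by 482° is a counterclockwise rotation by -482°.
cos(-482°) = -0.5299, sin(-482°) = -0.8480
Result: [[-0.5299, 0, -0.8480], [0, 1, 0], [0.8480, 0, -0.5299]]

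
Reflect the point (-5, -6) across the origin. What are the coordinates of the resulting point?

Reflection across origin: (-5, -6) → (5, 6)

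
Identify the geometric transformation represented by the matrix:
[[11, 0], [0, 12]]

This matrix represents: non-uniform scaling by sx = 11, sy = 12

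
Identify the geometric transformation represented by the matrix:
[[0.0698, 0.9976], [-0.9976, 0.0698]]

This matrix represents: rotation by 274° counterclockwise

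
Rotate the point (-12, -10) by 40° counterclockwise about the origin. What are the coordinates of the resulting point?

Rotation matrix for 40°: [[cos 40°, -sin 40°], [sin 40°, cos 40°]] ≈ [[0.766044, -0.642788], [0.642788, 0.766044]]
[[0.766044, -0.642788], [0.642788, 0.766044]] × [-12, -10]ᵀ ≈ [-2.7647, -15.3739]ᵀ
Result: (-2.7647, -15.3739)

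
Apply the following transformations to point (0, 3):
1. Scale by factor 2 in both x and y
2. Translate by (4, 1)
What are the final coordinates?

Step 1: Scale (0, 3) by 2 → (0, 6)
Step 2: Translate by (4, 1) → (4, 7)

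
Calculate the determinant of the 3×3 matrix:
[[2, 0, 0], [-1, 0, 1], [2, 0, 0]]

Expansion along first row:
det = 2·det([[0,1],[0,0]]) - 0·det([[-1,1],[2,0]]) + 0·det([[-1,0],[2,0]])
    = 2·(0·0 - 1·0) - 0·(-1·0 - 1·2) + 0·(-1·0 - 0·2)
    = 2·0 - 0·-2 + 0·0
    = 0 + 0 + 0 = 0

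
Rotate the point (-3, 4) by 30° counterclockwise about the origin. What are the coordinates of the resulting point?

Rotation matrix for 30°: [[cos 30°, -sin 30°], [sin 30°, cos 30°]] ≈ [[0.866025, -0.500000], [0.500000, 0.866025]]
[[0.866025, -0.500000], [0.500000, 0.866025]] × [-3, 4]ᵀ ≈ [-4.5981, 1.9641]ᵀ
Result: (-4.5981, 1.9641)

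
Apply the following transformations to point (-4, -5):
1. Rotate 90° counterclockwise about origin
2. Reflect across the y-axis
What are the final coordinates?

Step 1: Rotate 90° → (5, -4)
Step 2: Reflect across y-axis → (-5, -4)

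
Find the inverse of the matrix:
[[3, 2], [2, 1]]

For [[a,b],[c,d]], inverse = (1/det)·[[d,-b],[-c,a]]
det = (3)(1) - (2)(2) = 3 - 4 = -1
Inverse = (1/-1)·[[1, -2], [-2, 3]]
= [[-1, 2], [2, -3]]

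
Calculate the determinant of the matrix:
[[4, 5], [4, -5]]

For a 2×2 matrix [[a, b], [c, d]], det = ad - bc
det = (4)(-5) - (5)(4) = -20 - 20 = -40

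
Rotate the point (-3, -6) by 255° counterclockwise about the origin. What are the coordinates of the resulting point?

Rotation matrix for 255°: [[cos 255°, -sin 255°], [sin 255°, cos 255°]] ≈ [[-0.258819, 0.965926], [-0.965926, -0.258819]]
[[-0.258819, 0.965926], [-0.965926, -0.258819]] × [-3, -6]ᵀ ≈ [-5.0191, 4.4507]ᵀ
Result: (-5.0191, 4.4507)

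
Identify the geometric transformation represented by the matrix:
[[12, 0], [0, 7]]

This matrix represents: non-uniform scaling by sx = 12, sy = 7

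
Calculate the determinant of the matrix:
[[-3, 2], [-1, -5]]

For a 2×2 matrix [[a, b], [c, d]], det = ad - bc
det = (-3)(-5) - (2)(-1) = 15 - -2 = 17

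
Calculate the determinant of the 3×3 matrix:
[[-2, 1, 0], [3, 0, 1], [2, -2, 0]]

Expansion along first row:
det = -2·det([[0,1],[-2,0]]) - 1·det([[3,1],[2,0]]) + 0·det([[3,0],[2,-2]])
    = -2·(0·0 - 1·-2) - 1·(3·0 - 1·2) + 0·(3·-2 - 0·2)
    = -2·2 - 1·-2 + 0·-6
    = -4 + 2 + 0 = -2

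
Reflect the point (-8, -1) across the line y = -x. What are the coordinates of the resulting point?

Reflection across line y = -x: (-8, -1) → (1, 8)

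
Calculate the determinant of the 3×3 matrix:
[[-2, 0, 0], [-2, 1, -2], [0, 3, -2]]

Expansion along first row:
det = -2·det([[1,-2],[3,-2]]) - 0·det([[-2,-2],[0,-2]]) + 0·det([[-2,1],[0,3]])
    = -2·(1·-2 - -2·3) - 0·(-2·-2 - -2·0) + 0·(-2·3 - 1·0)
    = -2·4 - 0·4 + 0·-6
    = -8 + 0 + 0 = -8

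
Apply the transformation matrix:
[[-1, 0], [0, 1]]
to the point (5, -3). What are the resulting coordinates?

Matrix multiplication:
[[-1, 0], [0, 1]] × [5, -3]ᵀ
= [(-1)(5) + (0)(-3), (0)(5) + (1)(-3)]ᵀ
= [-5, -3]ᵀ
Result: (-5, -3)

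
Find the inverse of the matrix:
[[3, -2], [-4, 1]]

For [[a,b],[c,d]], inverse = (1/det)·[[d,-b],[-c,a]]
det = (3)(1) - (-2)(-4) = 3 - 8 = -5
Inverse = (1/-5)·[[1, 2], [4, 3]]
= [[-1/5, -2/5], [-4/5, -3/5]]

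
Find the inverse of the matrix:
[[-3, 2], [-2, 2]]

For [[a,b],[c,d]], inverse = (1/det)·[[d,-b],[-c,a]]
det = (-3)(2) - (2)(-2) = -6 - -4 = -2
Inverse = (1/-2)·[[2, -2], [2, -3]]
= [[-1, 1], [-1, 3/2]]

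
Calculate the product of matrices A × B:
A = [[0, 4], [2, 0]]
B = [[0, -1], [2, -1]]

Matrix multiplication:
C[0][0] = 0×0 + 4×2 = 8
C[0][1] = 0×-1 + 4×-1 = -4
C[1][0] = 2×0 + 0×2 = 0
C[1][1] = 2×-1 + 0×-1 = -2
Result: [[8, -4], [0, -2]]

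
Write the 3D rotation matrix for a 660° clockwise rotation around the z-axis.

Rotation matrix for clockwise 660° around z-axis:
A clockwise rotation by 660° is a counterclockwise rotation by -660°.
cos(-660°) = 1/2, sin(-660°) = √3/2
Result: [[1/2, -√3/2, 0], [√3/2, 1/2, 0], [0, 0, 1]]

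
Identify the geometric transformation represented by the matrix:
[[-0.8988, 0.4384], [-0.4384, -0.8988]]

This matrix represents: rotation by 206° counterclockwise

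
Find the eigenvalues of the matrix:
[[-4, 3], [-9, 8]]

Characteristic equation: det(A - λI) = 0
λ² - (trace)λ + (det) = 0
trace = -4 + 8 = 4, det = (-4)(8) - (3)(-9) = -5
λ² - (4)λ + (-5) = 0
λ = (4 ± √((4)² - 4·(-5))) / 2 = (4 ± √36) / 2
Solving: λ = -1, 5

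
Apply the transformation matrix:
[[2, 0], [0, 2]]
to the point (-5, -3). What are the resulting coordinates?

Matrix multiplication:
[[2, 0], [0, 2]] × [-5, -3]ᵀ
= [(2)(-5) + (0)(-3), (0)(-5) + (2)(-3)]ᵀ
= [-10, -6]ᵀ
Result: (-10, -6)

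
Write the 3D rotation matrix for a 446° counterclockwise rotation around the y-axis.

Rotation matrix for counterclockwise 446° around y-axis:
cos(446°) = 0.0698, sin(446°) = 0.9976
Result: [[0.0698, 0, 0.9976], [0, 1, 0], [-0.9976, 0, 0.0698]]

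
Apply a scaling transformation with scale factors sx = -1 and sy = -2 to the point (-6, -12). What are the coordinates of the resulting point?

Scaling matrix:
[[-1, 0], [0, -2]]
Result: (-6 × -1, -12 × -2) = (6, 24)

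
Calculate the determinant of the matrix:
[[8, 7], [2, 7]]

For a 2×2 matrix [[a, b], [c, d]], det = ad - bc
det = (8)(7) - (7)(2) = 56 - 14 = 42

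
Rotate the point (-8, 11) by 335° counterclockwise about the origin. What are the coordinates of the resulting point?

Rotation matrix for 335°: [[cos 335°, -sin 335°], [sin 335°, cos 335°]] ≈ [[0.906308, 0.422618], [-0.422618, 0.906308]]
[[0.906308, 0.422618], [-0.422618, 0.906308]] × [-8, 11]ᵀ ≈ [-2.6017, 13.3503]ᵀ
Result: (-2.6017, 13.3503)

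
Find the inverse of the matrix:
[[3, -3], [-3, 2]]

For [[a,b],[c,d]], inverse = (1/det)·[[d,-b],[-c,a]]
det = (3)(2) - (-3)(-3) = 6 - 9 = -3
Inverse = (1/-3)·[[2, 3], [3, 3]]
= [[-2/3, -1], [-1, -1]]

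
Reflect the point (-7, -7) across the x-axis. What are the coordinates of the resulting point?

Reflection across x-axis: (-7, -7) → (-7, 7)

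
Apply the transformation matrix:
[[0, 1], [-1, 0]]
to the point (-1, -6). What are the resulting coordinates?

Matrix multiplication:
[[0, 1], [-1, 0]] × [-1, -6]ᵀ
= [(0)(-1) + (1)(-6), (-1)(-1) + (0)(-6)]ᵀ
= [-6, 1]ᵀ
Result: (-6, 1)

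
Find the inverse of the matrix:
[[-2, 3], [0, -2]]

For [[a,b],[c,d]], inverse = (1/det)·[[d,-b],[-c,a]]
det = (-2)(-2) - (3)(0) = 4 - 0 = 4
Inverse = (1/4)·[[-2, -3], [0, -2]]
= [[-1/2, -3/4], [0, -1/2]]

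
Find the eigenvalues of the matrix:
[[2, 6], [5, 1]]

Characteristic equation: det(A - λI) = 0
λ² - (trace)λ + (det) = 0
trace = 2 + 1 = 3, det = (2)(1) - (6)(5) = -28
λ² - (3)λ + (-28) = 0
λ = (3 ± √((3)² - 4·(-28))) / 2 = (3 ± √121) / 2
Solving: λ = -4, 7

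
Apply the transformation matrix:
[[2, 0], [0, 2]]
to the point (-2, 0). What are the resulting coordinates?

Matrix multiplication:
[[2, 0], [0, 2]] × [-2, 0]ᵀ
= [(2)(-2) + (0)(0), (0)(-2) + (2)(0)]ᵀ
= [-4, 0]ᵀ
Result: (-4, 0)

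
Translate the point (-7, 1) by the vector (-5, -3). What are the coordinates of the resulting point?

Translation by (-5, -3) (homogeneous matrix [[1, 0, -5], [0, 1, -3], [0, 0, 1]]):
x' = -7 + -5 = -12
y' = 1 + -3 = -2
Result: (-12, -2)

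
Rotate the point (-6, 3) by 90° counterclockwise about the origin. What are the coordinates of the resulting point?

Rotation matrix for 90°: [[cos 90°, -sin 90°], [sin 90°, cos 90°]] = [[0, -1], [1, 0]]
[[0, -1], [1, 0]] × [-6, 3]ᵀ = [-3, -6]ᵀ
Result: (-3, -6)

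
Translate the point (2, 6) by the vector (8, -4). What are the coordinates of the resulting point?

Translation by (8, -4) (homogeneous matrix [[1, 0, 8], [0, 1, -4], [0, 0, 1]]):
x' = 2 + 8 = 10
y' = 6 + -4 = 2
Result: (10, 2)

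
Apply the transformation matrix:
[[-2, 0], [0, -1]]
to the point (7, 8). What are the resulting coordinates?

Matrix multiplication:
[[-2, 0], [0, -1]] × [7, 8]ᵀ
= [(-2)(7) + (0)(8), (0)(7) + (-1)(8)]ᵀ
= [-14, -8]ᵀ
Result: (-14, -8)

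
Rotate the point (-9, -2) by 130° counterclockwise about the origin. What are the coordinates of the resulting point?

Rotation matrix for 130°: [[cos 130°, -sin 130°], [sin 130°, cos 130°]] ≈ [[-0.642788, -0.766044], [0.766044, -0.642788]]
[[-0.642788, -0.766044], [0.766044, -0.642788]] × [-9, -2]ᵀ ≈ [7.3172, -5.6088]ᵀ
Result: (7.3172, -5.6088)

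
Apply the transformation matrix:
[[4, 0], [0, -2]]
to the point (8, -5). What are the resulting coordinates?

Matrix multiplication:
[[4, 0], [0, -2]] × [8, -5]ᵀ
= [(4)(8) + (0)(-5), (0)(8) + (-2)(-5)]ᵀ
= [32, 10]ᵀ
Result: (32, 10)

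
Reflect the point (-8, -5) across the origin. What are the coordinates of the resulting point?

Reflection across origin: (-8, -5) → (8, 5)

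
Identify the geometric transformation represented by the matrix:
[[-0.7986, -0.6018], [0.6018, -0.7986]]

This matrix represents: rotation by 143° counterclockwise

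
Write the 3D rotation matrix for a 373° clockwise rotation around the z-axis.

Rotation matrix for clockwise 373° around z-axis:
A clockwise rotation by 373° is a counterclockwise rotation by -373°.
cos(-373°) = 0.9744, sin(-373°) = -0.2250
Result: [[0.9744, 0.2250, 0], [-0.2250, 0.9744, 0], [0, 0, 1]]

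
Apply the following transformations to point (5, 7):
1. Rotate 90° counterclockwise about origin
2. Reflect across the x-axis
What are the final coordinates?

Step 1: Rotate 90° → (-7, 5)
Step 2: Reflect across x-axis → (-7, -5)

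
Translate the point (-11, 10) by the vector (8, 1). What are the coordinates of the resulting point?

Translation by (8, 1) (homogeneous matrix [[1, 0, 8], [0, 1, 1], [0, 0, 1]]):
x' = -11 + 8 = -3
y' = 10 + 1 = 11
Result: (-3, 11)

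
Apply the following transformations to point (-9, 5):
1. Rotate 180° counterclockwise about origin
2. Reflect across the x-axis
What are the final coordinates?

Step 1: Rotate 180° → (9, -5)
Step 2: Reflect across x-axis → (9, 5)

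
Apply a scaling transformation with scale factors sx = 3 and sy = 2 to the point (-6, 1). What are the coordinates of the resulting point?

Scaling matrix:
[[3, 0], [0, 2]]
Result: (-6 × 3, 1 × 2) = (-18, 2)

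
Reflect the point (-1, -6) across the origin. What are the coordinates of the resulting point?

Reflection across origin: (-1, -6) → (1, 6)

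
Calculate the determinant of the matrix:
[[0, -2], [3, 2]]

For a 2×2 matrix [[a, b], [c, d]], det = ad - bc
det = (0)(2) - (-2)(3) = 0 - -6 = 6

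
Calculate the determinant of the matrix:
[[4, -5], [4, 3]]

For a 2×2 matrix [[a, b], [c, d]], det = ad - bc
det = (4)(3) - (-5)(4) = 12 - -20 = 32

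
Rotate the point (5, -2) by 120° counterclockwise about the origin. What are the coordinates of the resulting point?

Rotation matrix for 120°: [[cos 120°, -sin 120°], [sin 120°, cos 120°]] ≈ [[-0.500000, -0.866025], [0.866025, -0.500000]]
[[-0.500000, -0.866025], [0.866025, -0.500000]] × [5, -2]ᵀ ≈ [-0.7679, 5.3301]ᵀ
Result: (-0.7679, 5.3301)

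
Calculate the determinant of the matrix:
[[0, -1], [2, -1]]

For a 2×2 matrix [[a, b], [c, d]], det = ad - bc
det = (0)(-1) - (-1)(2) = 0 - -2 = 2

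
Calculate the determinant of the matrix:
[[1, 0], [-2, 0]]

For a 2×2 matrix [[a, b], [c, d]], det = ad - bc
det = (1)(0) - (0)(-2) = 0 - 0 = 0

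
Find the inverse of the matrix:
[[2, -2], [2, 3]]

For [[a,b],[c,d]], inverse = (1/det)·[[d,-b],[-c,a]]
det = (2)(3) - (-2)(2) = 6 - -4 = 10
Inverse = (1/10)·[[3, 2], [-2, 2]]
= [[3/10, 1/5], [-1/5, 1/5]]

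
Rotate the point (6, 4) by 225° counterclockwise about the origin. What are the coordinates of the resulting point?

Rotation matrix for 225°: [[cos 225°, -sin 225°], [sin 225°, cos 225°]] ≈ [[-0.707107, 0.707107], [-0.707107, -0.707107]]
[[-0.707107, 0.707107], [-0.707107, -0.707107]] × [6, 4]ᵀ ≈ [-1.4142, -7.0711]ᵀ
Result: (-1.4142, -7.0711)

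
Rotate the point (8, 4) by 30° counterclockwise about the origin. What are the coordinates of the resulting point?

Rotation matrix for 30°: [[cos 30°, -sin 30°], [sin 30°, cos 30°]] ≈ [[0.866025, -0.500000], [0.500000, 0.866025]]
[[0.866025, -0.500000], [0.500000, 0.866025]] × [8, 4]ᵀ ≈ [4.9282, 7.4641]ᵀ
Result: (4.9282, 7.4641)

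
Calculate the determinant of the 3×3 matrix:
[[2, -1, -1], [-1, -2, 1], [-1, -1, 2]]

Expansion along first row:
det = 2·det([[-2,1],[-1,2]]) - -1·det([[-1,1],[-1,2]]) + -1·det([[-1,-2],[-1,-1]])
    = 2·(-2·2 - 1·-1) - -1·(-1·2 - 1·-1) + -1·(-1·-1 - -2·-1)
    = 2·-3 - -1·-1 + -1·-1
    = -6 + -1 + 1 = -6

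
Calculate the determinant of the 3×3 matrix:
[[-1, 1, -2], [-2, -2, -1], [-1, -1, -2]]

Expansion along first row:
det = -1·det([[-2,-1],[-1,-2]]) - 1·det([[-2,-1],[-1,-2]]) + -2·det([[-2,-2],[-1,-1]])
    = -1·(-2·-2 - -1·-1) - 1·(-2·-2 - -1·-1) + -2·(-2·-1 - -2·-1)
    = -1·3 - 1·3 + -2·0
    = -3 + -3 + 0 = -6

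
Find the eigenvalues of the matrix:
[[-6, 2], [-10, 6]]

Characteristic equation: det(A - λI) = 0
λ² - (trace)λ + (det) = 0
trace = -6 + 6 = 0, det = (-6)(6) - (2)(-10) = -16
λ² - (0)λ + (-16) = 0
λ = (0 ± √((0)² - 4·(-16))) / 2 = (0 ± √64) / 2
Solving: λ = -4, 4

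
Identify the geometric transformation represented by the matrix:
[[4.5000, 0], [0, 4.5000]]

This matrix represents: uniform scaling by factor 4.5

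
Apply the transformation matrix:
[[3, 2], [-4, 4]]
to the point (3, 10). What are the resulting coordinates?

Matrix multiplication:
[[3, 2], [-4, 4]] × [3, 10]ᵀ
= [(3)(3) + (2)(10), (-4)(3) + (4)(10)]ᵀ
= [29, 28]ᵀ
Result: (29, 28)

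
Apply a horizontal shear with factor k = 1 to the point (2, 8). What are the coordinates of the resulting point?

Shear matrix for horizontal shear with factor k = 1:
[[1, 1], [0, 1]]
Result: (2, 8) → (10, 8)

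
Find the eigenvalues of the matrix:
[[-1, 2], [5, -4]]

Characteristic equation: det(A - λI) = 0
λ² - (trace)λ + (det) = 0
trace = -1 + -4 = -5, det = (-1)(-4) - (2)(5) = -6
λ² - (-5)λ + (-6) = 0
λ = (-5 ± √((-5)² - 4·(-6))) / 2 = (-5 ± √49) / 2
Solving: λ = -6, 1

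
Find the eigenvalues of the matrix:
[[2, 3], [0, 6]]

Characteristic equation: det(A - λI) = 0
λ² - (trace)λ + (det) = 0
trace = 2 + 6 = 8, det = (2)(6) - (3)(0) = 12
λ² - (8)λ + (12) = 0
λ = (8 ± √((8)² - 4·(12))) / 2 = (8 ± √16) / 2
Solving: λ = 2, 6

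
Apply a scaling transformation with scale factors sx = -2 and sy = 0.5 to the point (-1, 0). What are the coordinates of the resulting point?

Scaling matrix:
[[-2, 0], [0, 0.50]]
Result: (-1 × -2, 0 × 0.5) = (2, 0)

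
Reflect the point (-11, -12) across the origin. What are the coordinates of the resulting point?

Reflection across origin: (-11, -12) → (11, 12)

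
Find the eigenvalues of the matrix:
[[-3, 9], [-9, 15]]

Characteristic equation: det(A - λI) = 0
λ² - (trace)λ + (det) = 0
trace = -3 + 15 = 12, det = (-3)(15) - (9)(-9) = 36
λ² - (12)λ + (36) = 0
λ = (12 ± √((12)² - 4·(36))) / 2 = (12 ± √0) / 2
Solving: λ = 6, 6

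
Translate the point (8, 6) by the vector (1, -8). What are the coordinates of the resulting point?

Translation by (1, -8) (homogeneous matrix [[1, 0, 1], [0, 1, -8], [0, 0, 1]]):
x' = 8 + 1 = 9
y' = 6 + -8 = -2
Result: (9, -2)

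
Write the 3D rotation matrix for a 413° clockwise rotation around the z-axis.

Rotation matrix for clockwise 413° around z-axis:
A clockwise rotation by 413° is a counterclockwise rotation by -413°.
cos(-413°) = 0.6018, sin(-413°) = -0.7986
Result: [[0.6018, 0.7986, 0], [-0.7986, 0.6018, 0], [0, 0, 1]]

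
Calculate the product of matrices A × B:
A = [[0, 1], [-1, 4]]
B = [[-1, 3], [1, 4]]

Matrix multiplication:
C[0][0] = 0×-1 + 1×1 = 1
C[0][1] = 0×3 + 1×4 = 4
C[1][0] = -1×-1 + 4×1 = 5
C[1][1] = -1×3 + 4×4 = 13
Result: [[1, 4], [5, 13]]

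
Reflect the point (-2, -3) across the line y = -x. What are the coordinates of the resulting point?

Reflection across line y = -x: (-2, -3) → (3, 2)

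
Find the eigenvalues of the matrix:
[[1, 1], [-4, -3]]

Characteristic equation: det(A - λI) = 0
λ² - (trace)λ + (det) = 0
trace = 1 + -3 = -2, det = (1)(-3) - (1)(-4) = 1
λ² - (-2)λ + (1) = 0
λ = (-2 ± √((-2)² - 4·(1))) / 2 = (-2 ± √0) / 2
Solving: λ = -1, -1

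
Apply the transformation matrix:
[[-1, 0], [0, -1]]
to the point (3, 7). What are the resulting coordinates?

Matrix multiplication:
[[-1, 0], [0, -1]] × [3, 7]ᵀ
= [(-1)(3) + (0)(7), (0)(3) + (-1)(7)]ᵀ
= [-3, -7]ᵀ
Result: (-3, -7)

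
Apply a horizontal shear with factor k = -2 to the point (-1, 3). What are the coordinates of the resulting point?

Shear matrix for horizontal shear with factor k = -2:
[[1, -2], [0, 1]]
Result: (-1, 3) → (-7, 3)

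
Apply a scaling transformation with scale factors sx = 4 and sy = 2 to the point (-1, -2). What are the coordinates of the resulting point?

Scaling matrix:
[[4, 0], [0, 2]]
Result: (-1 × 4, -2 × 2) = (-4, -4)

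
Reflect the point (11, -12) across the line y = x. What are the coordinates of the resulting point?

Reflection across line y = x: (11, -12) → (-12, 11)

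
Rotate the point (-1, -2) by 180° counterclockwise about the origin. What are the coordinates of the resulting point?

Rotation matrix for 180°: [[cos 180°, -sin 180°], [sin 180°, cos 180°]] = [[-1, 0], [0, -1]]
[[-1, 0], [0, -1]] × [-1, -2]ᵀ = [1, 2]ᵀ
Result: (1, 2)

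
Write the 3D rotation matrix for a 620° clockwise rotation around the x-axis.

Rotation matrix for clockwise 620° around x-axis:
A clockwise rotation by 620° is a counterclockwise rotation by -620°.
cos(-620°) = -0.1736, sin(-620°) = 0.9848
Result: [[1, 0, 0], [0, -0.1736, -0.9848], [0, 0.9848, -0.1736]]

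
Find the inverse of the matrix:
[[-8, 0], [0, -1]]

For [[a,b],[c,d]], inverse = (1/det)·[[d,-b],[-c,a]]
det = (-8)(-1) - (0)(0) = 8 - 0 = 8
Inverse = (1/8)·[[-1, 0], [0, -8]]
= [[-1/8, 0], [0, -1]]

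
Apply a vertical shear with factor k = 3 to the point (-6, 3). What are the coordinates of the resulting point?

Shear matrix for vertical shear with factor k = 3:
[[1, 0], [3, 1]]
Result: (-6, 3) → (-6, -15)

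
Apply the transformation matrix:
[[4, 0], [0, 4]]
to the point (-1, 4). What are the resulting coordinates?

Matrix multiplication:
[[4, 0], [0, 4]] × [-1, 4]ᵀ
= [(4)(-1) + (0)(4), (0)(-1) + (4)(4)]ᵀ
= [-4, 16]ᵀ
Result: (-4, 16)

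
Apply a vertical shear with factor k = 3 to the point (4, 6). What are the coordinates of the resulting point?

Shear matrix for vertical shear with factor k = 3:
[[1, 0], [3, 1]]
Result: (4, 6) → (4, 18)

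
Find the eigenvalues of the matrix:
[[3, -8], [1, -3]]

Characteristic equation: det(A - λI) = 0
λ² - (trace)λ + (det) = 0
trace = 3 + -3 = 0, det = (3)(-3) - (-8)(1) = -1
λ² - (0)λ + (-1) = 0
λ = (0 ± √((0)² - 4·(-1))) / 2 = (0 ± √4) / 2
Solving: λ = -1, 1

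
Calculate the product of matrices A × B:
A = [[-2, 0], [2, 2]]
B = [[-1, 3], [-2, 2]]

Matrix multiplication:
C[0][0] = -2×-1 + 0×-2 = 2
C[0][1] = -2×3 + 0×2 = -6
C[1][0] = 2×-1 + 2×-2 = -6
C[1][1] = 2×3 + 2×2 = 10
Result: [[2, -6], [-6, 10]]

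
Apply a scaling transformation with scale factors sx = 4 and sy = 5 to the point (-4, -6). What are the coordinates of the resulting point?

Scaling matrix:
[[4, 0], [0, 5]]
Result: (-4 × 4, -6 × 5) = (-16, -30)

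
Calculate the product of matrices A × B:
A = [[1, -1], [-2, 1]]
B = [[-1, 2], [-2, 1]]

Matrix multiplication:
C[0][0] = 1×-1 + -1×-2 = 1
C[0][1] = 1×2 + -1×1 = 1
C[1][0] = -2×-1 + 1×-2 = 0
C[1][1] = -2×2 + 1×1 = -3
Result: [[1, 1], [0, -3]]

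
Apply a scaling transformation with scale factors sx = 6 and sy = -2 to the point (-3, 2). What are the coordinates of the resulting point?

Scaling matrix:
[[6, 0], [0, -2]]
Result: (-3 × 6, 2 × -2) = (-18, -4)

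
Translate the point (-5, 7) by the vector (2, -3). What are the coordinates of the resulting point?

Translation by (2, -3) (homogeneous matrix [[1, 0, 2], [0, 1, -3], [0, 0, 1]]):
x' = -5 + 2 = -3
y' = 7 + -3 = 4
Result: (-3, 4)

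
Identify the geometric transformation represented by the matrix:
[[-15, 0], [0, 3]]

This matrix represents: non-uniform scaling by sx = -15, sy = 3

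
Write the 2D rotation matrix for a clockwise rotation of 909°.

Rotation matrix formula: [[cos θ, -sin θ], [sin θ, cos θ]]
A clockwise rotation by 909° is equivalent to a counterclockwise rotation by -909°.
For θ = -909°:
cos(-909°) = -0.9877
sin(-909°) = 0.1564
Result: [[-0.9877, -0.1564], [0.1564, -0.9877]]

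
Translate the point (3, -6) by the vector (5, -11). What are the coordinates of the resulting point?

Translation by (5, -11) (homogeneous matrix [[1, 0, 5], [0, 1, -11], [0, 0, 1]]):
x' = 3 + 5 = 8
y' = -6 + -11 = -17
Result: (8, -17)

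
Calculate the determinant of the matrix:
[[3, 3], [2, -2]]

For a 2×2 matrix [[a, b], [c, d]], det = ad - bc
det = (3)(-2) - (3)(2) = -6 - 6 = -12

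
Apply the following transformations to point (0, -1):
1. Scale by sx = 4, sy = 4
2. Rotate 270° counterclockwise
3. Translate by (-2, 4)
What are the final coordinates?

Step 1: Scale → (0, -4)
Step 2: Rotate 270° → (-4, 0)
Step 3: Translate → (-6, 4)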